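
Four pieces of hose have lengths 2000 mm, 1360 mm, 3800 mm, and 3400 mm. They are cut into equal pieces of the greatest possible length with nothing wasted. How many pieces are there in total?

Piece length = gcd(2000, 1360, 3800, 3400).
2000 = 2^4 × 5^3
1360 = 2^4 × 5 × 17
3800 = 2^3 × 5^2 × 19
3400 = 2^3 × 5^2 × 17
gcd(2000, 1360, 3800, 3400) = 2^3 × 5 = 40.
Total pieces = 2000/40 + 1360/40 + 3800/40 + 3400/40 = 50 + 34 + 95 + 85 = 264.

264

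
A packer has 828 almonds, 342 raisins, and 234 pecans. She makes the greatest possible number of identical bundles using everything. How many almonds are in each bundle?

46

Number of bundles = gcd(828, 342, 234).
828 = 2^2 × 3^2 × 23
342 = 2 × 3^2 × 19
234 = 2 × 3^2 × 13
gcd(828, 342, 234) = 2 × 3^2 = 18.
almonds per bundle = 828 / 18 = 46.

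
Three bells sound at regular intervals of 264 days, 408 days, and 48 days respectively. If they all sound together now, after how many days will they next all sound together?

They coincide at every common multiple of the periods; the first is the LCM.
264 = 2^3 × 3 × 11
408 = 2^3 × 3 × 17
48 = 2^4 × 3
LCM(264, 408, 48) = 2^4 × 3 × 11 × 17 = 8976.

8976 days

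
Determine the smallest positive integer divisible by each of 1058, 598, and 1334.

398866

1058 = 2 × 23^2
598 = 2 × 13 × 23
1334 = 2 × 23 × 29
LCM(1058, 598, 1334) = 2 × 13 × 23^2 × 29 = 398866.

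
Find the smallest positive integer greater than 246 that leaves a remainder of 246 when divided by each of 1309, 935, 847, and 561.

N − 246 must be a common multiple of 1309, 935, 847, and 561.
1309 = 7 × 11 × 17
935 = 5 × 11 × 17
847 = 7 × 11^2
561 = 3 × 11 × 17
LCM(1309, 935, 847, 561) = 3 × 5 × 7 × 11^2 × 17 = 215985.
Smallest N > 246 is LCM + 246 = 215985 + 246 = 216231.

216231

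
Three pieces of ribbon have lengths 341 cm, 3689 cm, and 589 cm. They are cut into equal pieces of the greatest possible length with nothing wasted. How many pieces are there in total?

Piece length = gcd(341, 3689, 589).
341 = 11 × 31
3689 = 7 × 17 × 31
589 = 19 × 31
gcd(341, 3689, 589) = 31.
Total pieces = 341/31 + 3689/31 + 589/31 = 11 + 119 + 19 = 149.

149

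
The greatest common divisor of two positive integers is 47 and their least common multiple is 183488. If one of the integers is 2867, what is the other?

For two integers, gcd × lcm = product, so the other is (47 × 183488) / 2867 = 8623936 / 2867 = 3008.

3008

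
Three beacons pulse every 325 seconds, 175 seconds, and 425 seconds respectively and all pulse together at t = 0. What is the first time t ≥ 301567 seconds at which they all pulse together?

309400 seconds

Joint pulses occur at multiples of LCM(325, 175, 425).
325 = 5^2 × 13
175 = 5^2 × 7
425 = 5^2 × 17
LCM(325, 175, 425) = 5^2 × 7 × 13 × 17 = 38675.
Smallest multiple of 38675 that is ≥ 301567: ⌈301567/38675⌉ × 38675 = 8 × 38675 = 309400.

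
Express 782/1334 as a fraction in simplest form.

17/29

782 = 2 × 17 × 23
1334 = 2 × 23 × 29
gcd(782, 1334) = 2 × 23 = 46.
Divide numerator and denominator by 46: 782/1334 = 17/29.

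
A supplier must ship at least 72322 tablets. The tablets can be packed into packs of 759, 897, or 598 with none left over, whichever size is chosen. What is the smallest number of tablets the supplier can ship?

The number of tablets must be a common multiple of 759, 897, and 598, so a multiple of their LCM.
759 = 3 × 11 × 23
897 = 3 × 13 × 23
598 = 2 × 13 × 23
LCM(759, 897, 598) = 2 × 3 × 11 × 13 × 23 = 19734.
Smallest multiple of 19734 that is ≥ 72322: ⌈72322/19734⌉ × 19734 = 4 × 19734 = 78936.

78936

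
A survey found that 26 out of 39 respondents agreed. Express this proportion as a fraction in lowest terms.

26 = 2 × 13
39 = 3 × 13
gcd(26, 39) = 13.
Divide numerator and denominator by 13: 26/39 = 2/3.

2/3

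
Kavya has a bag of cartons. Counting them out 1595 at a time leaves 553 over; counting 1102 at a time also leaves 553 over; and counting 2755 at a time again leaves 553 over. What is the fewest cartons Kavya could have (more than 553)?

61163

N − 553 must be a common multiple of 1595, 1102, and 2755.
1595 = 5 × 11 × 29
1102 = 2 × 19 × 29
2755 = 5 × 19 × 29
LCM(1595, 1102, 2755) = 2 × 5 × 11 × 19 × 29 = 60610.
Smallest N > 553 is LCM + 553 = 60610 + 553 = 61163.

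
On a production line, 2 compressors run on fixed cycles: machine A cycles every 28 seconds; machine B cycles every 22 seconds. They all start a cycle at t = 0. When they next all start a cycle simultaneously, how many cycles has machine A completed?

11 cycles

They are all back at their starting positions together after one LCM of the periods.
28 = 2^2 × 7
22 = 2 × 11
LCM(28, 22) = 2^2 × 7 × 11 = 308.
Cycles for period 28: 308 / 28 = 11.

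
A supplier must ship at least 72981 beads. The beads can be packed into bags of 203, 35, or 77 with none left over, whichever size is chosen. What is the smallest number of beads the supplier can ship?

78155

The number of beads must be a common multiple of 203, 35, and 77, so a multiple of their LCM.
203 = 7 × 29
35 = 5 × 7
77 = 7 × 11
LCM(203, 35, 77) = 5 × 7 × 11 × 29 = 11165.
Smallest multiple of 11165 that is ≥ 72981: ⌈72981/11165⌉ × 11165 = 7 × 11165 = 78155.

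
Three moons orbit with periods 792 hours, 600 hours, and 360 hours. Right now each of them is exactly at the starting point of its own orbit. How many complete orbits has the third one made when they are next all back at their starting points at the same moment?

55 orbits

All finish a whole number of cycles simultaneously at t = LCM of the periods.
792 = 2^3 × 3^2 × 11
600 = 2^3 × 3 × 5^2
360 = 2^3 × 3^2 × 5
LCM(792, 600, 360) = 2^3 × 3^2 × 5^2 × 11 = 19800.
Orbits for period 360: 19800 / 360 = 55.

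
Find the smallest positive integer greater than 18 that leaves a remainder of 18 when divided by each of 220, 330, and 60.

N − 18 must be a common multiple of 220, 330, and 60.
220 = 2^2 × 5 × 11
330 = 2 × 3 × 5 × 11
60 = 2^2 × 3 × 5
LCM(220, 330, 60) = 2^2 × 3 × 5 × 11 = 660.
Smallest N > 18 is LCM + 18 = 660 + 18 = 678.

678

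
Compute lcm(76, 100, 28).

13300

76 = 2^2 × 19
100 = 2^2 × 5^2
28 = 2^2 × 7
LCM(76, 100, 28) = 2^2 × 5^2 × 7 × 19 = 13300.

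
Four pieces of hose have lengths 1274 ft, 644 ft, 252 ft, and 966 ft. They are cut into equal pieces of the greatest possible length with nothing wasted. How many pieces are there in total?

224

Piece length = gcd(1274, 644, 252, 966).
1274 = 2 × 7^2 × 13
644 = 2^2 × 7 × 23
252 = 2^2 × 3^2 × 7
966 = 2 × 3 × 7 × 23
gcd(1274, 644, 252, 966) = 2 × 7 = 14.
Total pieces = 1274/14 + 644/14 + 252/14 + 966/14 = 91 + 46 + 18 + 69 = 224.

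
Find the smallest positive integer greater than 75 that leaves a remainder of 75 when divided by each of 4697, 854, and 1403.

N − 75 must be a common multiple of 4697, 854, and 1403.
4697 = 7 × 11 × 61
854 = 2 × 7 × 61
1403 = 23 × 61
LCM(4697, 854, 1403) = 2 × 7 × 11 × 23 × 61 = 216062.
Smallest N > 75 is LCM + 75 = 216062 + 75 = 216137.

216137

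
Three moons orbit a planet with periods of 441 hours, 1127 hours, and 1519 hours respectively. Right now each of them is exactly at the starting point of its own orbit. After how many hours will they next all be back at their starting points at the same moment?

The first simultaneous occurrence is after LCM of the individual periods.
441 = 3^2 × 7^2
1127 = 7^2 × 23
1519 = 7^2 × 31
LCM(441, 1127, 1519) = 3^2 × 7^2 × 23 × 31 = 314433.

314433 hours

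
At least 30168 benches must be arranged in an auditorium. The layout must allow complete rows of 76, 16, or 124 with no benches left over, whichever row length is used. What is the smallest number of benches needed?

37696

The number of benches must be a common multiple of 76, 16, and 124, so a multiple of their LCM.
76 = 2^2 × 19
16 = 2^4
124 = 2^2 × 31
LCM(76, 16, 124) = 2^4 × 19 × 31 = 9424.
Smallest multiple of 9424 that is ≥ 30168: ⌈30168/9424⌉ × 9424 = 4 × 9424 = 37696.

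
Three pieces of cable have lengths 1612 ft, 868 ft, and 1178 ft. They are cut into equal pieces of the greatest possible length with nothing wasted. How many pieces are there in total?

Piece length = gcd(1612, 868, 1178).
1612 = 2^2 × 13 × 31
868 = 2^2 × 7 × 31
1178 = 2 × 19 × 31
gcd(1612, 868, 1178) = 2 × 31 = 62.
Total pieces = 1612/62 + 868/62 + 1178/62 = 26 + 14 + 19 = 59.

59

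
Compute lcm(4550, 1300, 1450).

4550 = 2 × 5^2 × 7 × 13
1300 = 2^2 × 5^2 × 13
1450 = 2 × 5^2 × 29
LCM(4550, 1300, 1450) = 2^2 × 5^2 × 7 × 13 × 29 = 263900.

263900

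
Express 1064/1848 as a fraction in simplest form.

1064 = 2^3 × 7 × 19
1848 = 2^3 × 3 × 7 × 11
gcd(1064, 1848) = 2^3 × 7 = 56.
Divide numerator and denominator by 56: 1064/1848 = 19/33.

19/33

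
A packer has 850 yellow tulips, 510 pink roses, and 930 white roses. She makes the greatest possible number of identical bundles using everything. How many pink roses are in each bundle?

51

Number of bundles = gcd(850, 510, 930).
850 = 2 × 5^2 × 17
510 = 2 × 3 × 5 × 17
930 = 2 × 3 × 5 × 31
gcd(850, 510, 930) = 2 × 5 = 10.
pink roses per bundle = 510 / 10 = 51.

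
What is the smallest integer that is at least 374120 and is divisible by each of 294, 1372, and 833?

419832

The integer must be a common multiple of 294, 1372, and 833, so a multiple of their LCM.
294 = 2 × 3 × 7^2
1372 = 2^2 × 7^3
833 = 7^2 × 17
LCM(294, 1372, 833) = 2^2 × 3 × 7^3 × 17 = 69972.
Smallest multiple of 69972 that is ≥ 374120: ⌈374120/69972⌉ × 69972 = 6 × 69972 = 419832.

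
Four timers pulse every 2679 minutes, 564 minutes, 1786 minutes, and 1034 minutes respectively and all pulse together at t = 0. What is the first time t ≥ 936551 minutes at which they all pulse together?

Joint pulses occur at multiples of LCM(2679, 564, 1786, 1034).
2679 = 3 × 19 × 47
564 = 2^2 × 3 × 47
1786 = 2 × 19 × 47
1034 = 2 × 11 × 47
LCM(2679, 564, 1786, 1034) = 2^2 × 3 × 11 × 19 × 47 = 117876.
Smallest multiple of 117876 that is ≥ 936551: ⌈936551/117876⌉ × 117876 = 8 × 117876 = 943008.

943008 minutes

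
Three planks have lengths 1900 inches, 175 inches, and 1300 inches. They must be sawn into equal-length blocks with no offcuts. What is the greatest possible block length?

This is the greatest common divisor of 1900, 175, and 1300.
1900 = 2^2 × 5^2 × 19
175 = 5^2 × 7
1300 = 2^2 × 5^2 × 13
gcd(1900, 175, 1300) = 5^2 = 25.

25 inches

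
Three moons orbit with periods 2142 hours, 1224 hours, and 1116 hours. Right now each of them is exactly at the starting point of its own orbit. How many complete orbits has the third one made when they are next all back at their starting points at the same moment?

238 orbits

All finish a whole number of cycles simultaneously at t = LCM of the periods.
2142 = 2 × 3^2 × 7 × 17
1224 = 2^3 × 3^2 × 17
1116 = 2^2 × 3^2 × 31
LCM(2142, 1224, 1116) = 2^3 × 3^2 × 7 × 17 × 31 = 265608.
Orbits for period 1116: 265608 / 1116 = 238.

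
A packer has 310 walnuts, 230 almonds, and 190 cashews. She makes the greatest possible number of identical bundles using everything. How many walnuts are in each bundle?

31

Number of bundles = gcd(310, 230, 190).
310 = 2 × 5 × 31
230 = 2 × 5 × 23
190 = 2 × 5 × 19
gcd(310, 230, 190) = 2 × 5 = 10.
walnuts per bundle = 310 / 10 = 31.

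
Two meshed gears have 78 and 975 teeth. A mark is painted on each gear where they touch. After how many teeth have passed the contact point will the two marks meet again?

1950 teeth

They coincide at every common multiple of the periods; the first is the LCM.
78 = 2 × 3 × 13
975 = 3 × 5^2 × 13
LCM(78, 975) = 2 × 3 × 5^2 × 13 = 1950.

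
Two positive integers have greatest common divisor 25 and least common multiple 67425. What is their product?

For any two positive integers, gcd × lcm = product = 25 × 67425 = 1685625.

1685625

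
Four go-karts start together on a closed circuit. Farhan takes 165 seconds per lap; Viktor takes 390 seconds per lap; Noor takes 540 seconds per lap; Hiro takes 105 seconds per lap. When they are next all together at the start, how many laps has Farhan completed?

3276 laps

The first common completion time is the LCM of the periods.
165 = 3 × 5 × 11
390 = 2 × 3 × 5 × 13
540 = 2^2 × 3^3 × 5
105 = 3 × 5 × 7
LCM(165, 390, 540, 105) = 2^2 × 3^3 × 5 × 7 × 11 × 13 = 540540.
Laps for period 165: 540540 / 165 = 3276.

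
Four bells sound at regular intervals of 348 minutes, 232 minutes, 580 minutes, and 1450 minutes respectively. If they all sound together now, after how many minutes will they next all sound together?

17400 minutes

They coincide at every common multiple of the periods; the first is the LCM.
348 = 2^2 × 3 × 29
232 = 2^3 × 29
580 = 2^2 × 5 × 29
1450 = 2 × 5^2 × 29
LCM(348, 232, 580, 1450) = 2^3 × 3 × 5^2 × 29 = 17400.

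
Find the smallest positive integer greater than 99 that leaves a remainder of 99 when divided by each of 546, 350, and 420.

N − 99 must be a common multiple of 546, 350, and 420.
546 = 2 × 3 × 7 × 13
350 = 2 × 5^2 × 7
420 = 2^2 × 3 × 5 × 7
LCM(546, 350, 420) = 2^2 × 3 × 5^2 × 7 × 13 = 27300.
Smallest N > 99 is LCM + 99 = 27300 + 99 = 27399.

27399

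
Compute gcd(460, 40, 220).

20

460 = 2^2 × 5 × 23
40 = 2^3 × 5
220 = 2^2 × 5 × 11
gcd(460, 40, 220) = 2^2 × 5 = 20.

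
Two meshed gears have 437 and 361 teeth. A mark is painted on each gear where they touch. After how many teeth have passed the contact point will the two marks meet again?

The first simultaneous occurrence is after LCM of the individual periods.
437 = 19 × 23
361 = 19^2
LCM(437, 361) = 19^2 × 23 = 8303.

8303 teeth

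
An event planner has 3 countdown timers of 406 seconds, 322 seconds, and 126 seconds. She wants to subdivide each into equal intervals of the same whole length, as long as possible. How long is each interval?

The interval must divide each timer length; the longest such is the gcd.
406 = 2 × 7 × 29
322 = 2 × 7 × 23
126 = 2 × 3^2 × 7
gcd(406, 322, 126) = 2 × 7 = 14.

14 seconds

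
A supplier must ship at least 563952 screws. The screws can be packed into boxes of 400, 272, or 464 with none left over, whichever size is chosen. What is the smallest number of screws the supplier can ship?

591600

The number of screws must be a common multiple of 400, 272, and 464, so a multiple of their LCM.
400 = 2^4 × 5^2
272 = 2^4 × 17
464 = 2^4 × 29
LCM(400, 272, 464) = 2^4 × 5^2 × 17 × 29 = 197200.
Smallest multiple of 197200 that is ≥ 563952: ⌈563952/197200⌉ × 197200 = 3 × 197200 = 591600.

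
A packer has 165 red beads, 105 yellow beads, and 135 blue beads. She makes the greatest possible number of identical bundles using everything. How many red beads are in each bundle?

Number of bundles = gcd(165, 105, 135).
165 = 3 × 5 × 11
105 = 3 × 5 × 7
135 = 3^3 × 5
gcd(165, 105, 135) = 3 × 5 = 15.
red beads per bundle = 165 / 15 = 11.

11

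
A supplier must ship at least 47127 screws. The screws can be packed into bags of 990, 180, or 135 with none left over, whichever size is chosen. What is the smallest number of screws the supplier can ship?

The number of screws must be a common multiple of 990, 180, and 135, so a multiple of their LCM.
990 = 2 × 3^2 × 5 × 11
180 = 2^2 × 3^2 × 5
135 = 3^3 × 5
LCM(990, 180, 135) = 2^2 × 3^3 × 5 × 11 = 5940.
Smallest multiple of 5940 that is ≥ 47127: ⌈47127/5940⌉ × 5940 = 8 × 5940 = 47520.

47520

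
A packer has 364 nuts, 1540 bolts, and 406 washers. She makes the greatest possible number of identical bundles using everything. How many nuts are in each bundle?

26

Number of bundles = gcd(364, 1540, 406).
364 = 2^2 × 7 × 13
1540 = 2^2 × 5 × 7 × 11
406 = 2 × 7 × 29
gcd(364, 1540, 406) = 2 × 7 = 14.
nuts per bundle = 364 / 14 = 26.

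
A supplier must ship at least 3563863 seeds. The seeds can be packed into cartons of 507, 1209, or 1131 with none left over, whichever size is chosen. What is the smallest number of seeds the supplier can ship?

3646344

The number of seeds must be a common multiple of 507, 1209, and 1131, so a multiple of their LCM.
507 = 3 × 13^2
1209 = 3 × 13 × 31
1131 = 3 × 13 × 29
LCM(507, 1209, 1131) = 3 × 13^2 × 29 × 31 = 455793.
Smallest multiple of 455793 that is ≥ 3563863: ⌈3563863/455793⌉ × 455793 = 8 × 455793 = 3646344.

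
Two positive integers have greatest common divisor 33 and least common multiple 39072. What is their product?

For any two positive integers, gcd × lcm = product = 33 × 39072 = 1289376.

1289376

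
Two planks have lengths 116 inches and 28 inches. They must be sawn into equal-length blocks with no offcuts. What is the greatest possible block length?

4 inches

By the Euclidean algorithm:
116 = 4 × 28 + 4
28 = 7 × 4 + 0
gcd(116, 28) = 4.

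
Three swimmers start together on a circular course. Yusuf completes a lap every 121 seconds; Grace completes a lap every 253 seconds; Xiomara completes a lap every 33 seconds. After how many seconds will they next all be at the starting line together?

They coincide at every common multiple of the periods; the first is the LCM.
121 = 11^2
253 = 11 × 23
33 = 3 × 11
LCM(121, 253, 33) = 3 × 11^2 × 23 = 8349.

8349 seconds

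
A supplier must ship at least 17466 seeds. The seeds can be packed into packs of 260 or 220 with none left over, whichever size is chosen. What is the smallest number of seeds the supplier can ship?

The number of seeds must be a common multiple of 260 and 220, so a multiple of their LCM.
260 = 2^2 × 5 × 13
220 = 2^2 × 5 × 11
LCM(260, 220) = 2^2 × 5 × 11 × 13 = 2860.
Smallest multiple of 2860 that is ≥ 17466: ⌈17466/2860⌉ × 2860 = 7 × 2860 = 20020.

20020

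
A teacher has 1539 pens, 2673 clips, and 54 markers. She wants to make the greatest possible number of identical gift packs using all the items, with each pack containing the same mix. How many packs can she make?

27 packs

The pack count must divide each quantity, so the greatest is gcd(1539, 2673, 54).
1539 = 3^4 × 19
2673 = 3^5 × 11
54 = 2 × 3^3
gcd(1539, 2673, 54) = 3^3 = 27.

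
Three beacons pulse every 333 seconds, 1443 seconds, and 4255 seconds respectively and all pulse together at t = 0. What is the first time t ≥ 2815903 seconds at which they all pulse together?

Joint pulses occur at multiples of LCM(333, 1443, 4255).
333 = 3^2 × 37
1443 = 3 × 13 × 37
4255 = 5 × 23 × 37
LCM(333, 1443, 4255) = 3^2 × 5 × 13 × 23 × 37 = 497835.
Smallest multiple of 497835 that is ≥ 2815903: ⌈2815903/497835⌉ × 497835 = 6 × 497835 = 2987010.

2987010 seconds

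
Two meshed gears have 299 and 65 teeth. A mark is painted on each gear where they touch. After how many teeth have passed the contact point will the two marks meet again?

1495 teeth

They coincide at every common multiple of the periods; the first is the LCM.
299 = 13 × 23
65 = 5 × 13
LCM(299, 65) = 5 × 13 × 23 = 1495.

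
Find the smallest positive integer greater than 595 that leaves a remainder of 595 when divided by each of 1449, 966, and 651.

90433

N − 595 must be a common multiple of 1449, 966, and 651.
1449 = 3^2 × 7 × 23
966 = 2 × 3 × 7 × 23
651 = 3 × 7 × 31
LCM(1449, 966, 651) = 2 × 3^2 × 7 × 23 × 31 = 89838.
Smallest N > 595 is LCM + 595 = 89838 + 595 = 90433.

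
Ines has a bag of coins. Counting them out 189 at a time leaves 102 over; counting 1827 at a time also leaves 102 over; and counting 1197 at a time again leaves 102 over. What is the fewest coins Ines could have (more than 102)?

104241

N − 102 must be a common multiple of 189, 1827, and 1197.
189 = 3^3 × 7
1827 = 3^2 × 7 × 29
1197 = 3^2 × 7 × 19
LCM(189, 1827, 1197) = 3^3 × 7 × 19 × 29 = 104139.
Smallest N > 102 is LCM + 102 = 104139 + 102 = 104241.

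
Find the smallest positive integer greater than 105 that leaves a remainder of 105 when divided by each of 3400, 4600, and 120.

N − 105 must be a common multiple of 3400, 4600, and 120.
3400 = 2^3 × 5^2 × 17
4600 = 2^3 × 5^2 × 23
120 = 2^3 × 3 × 5
LCM(3400, 4600, 120) = 2^3 × 3 × 5^2 × 17 × 23 = 234600.
Smallest N > 105 is LCM + 105 = 234600 + 105 = 234705.

234705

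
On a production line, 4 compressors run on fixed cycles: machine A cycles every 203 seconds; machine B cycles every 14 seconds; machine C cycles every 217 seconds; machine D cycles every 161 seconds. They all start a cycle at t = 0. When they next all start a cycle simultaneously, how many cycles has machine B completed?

They are all back at their starting positions together after one LCM of the periods.
203 = 7 × 29
14 = 2 × 7
217 = 7 × 31
161 = 7 × 23
LCM(203, 14, 217, 161) = 2 × 7 × 23 × 29 × 31 = 289478.
Cycles for period 14: 289478 / 14 = 20677.

20677 cycles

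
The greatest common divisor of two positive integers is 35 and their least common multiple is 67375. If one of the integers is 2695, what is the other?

875

For two integers, gcd × lcm = product, so the other is (35 × 67375) / 2695 = 2358125 / 2695 = 875.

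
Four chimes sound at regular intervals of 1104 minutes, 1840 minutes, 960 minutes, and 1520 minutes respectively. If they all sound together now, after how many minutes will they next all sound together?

We need the least common multiple of the intervals.
1104 = 2^4 × 3 × 23
1840 = 2^4 × 5 × 23
960 = 2^6 × 3 × 5
1520 = 2^4 × 5 × 19
LCM(1104, 1840, 960, 1520) = 2^6 × 3 × 5 × 19 × 23 = 419520.

419520 minutes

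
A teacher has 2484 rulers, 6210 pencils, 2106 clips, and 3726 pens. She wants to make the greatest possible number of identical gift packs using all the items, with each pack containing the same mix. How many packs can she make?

54 packs

The pack count must divide each quantity, so the greatest is gcd(2484, 6210, 2106, 3726).
2484 = 2^2 × 3^3 × 23
6210 = 2 × 3^3 × 5 × 23
2106 = 2 × 3^4 × 13
3726 = 2 × 3^4 × 23
gcd(2484, 6210, 2106, 3726) = 2 × 3^3 = 54.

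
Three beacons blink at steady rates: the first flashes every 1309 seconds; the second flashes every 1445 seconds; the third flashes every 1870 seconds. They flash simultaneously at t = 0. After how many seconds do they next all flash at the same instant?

222530 seconds

We need the least common multiple of the intervals.
1309 = 7 × 11 × 17
1445 = 5 × 17^2
1870 = 2 × 5 × 11 × 17
LCM(1309, 1445, 1870) = 2 × 5 × 7 × 11 × 17^2 = 222530.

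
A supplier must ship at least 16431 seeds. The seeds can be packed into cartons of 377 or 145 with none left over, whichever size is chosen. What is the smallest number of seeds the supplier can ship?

The number of seeds must be a common multiple of 377 and 145, so a multiple of their LCM.
377 = 13 × 29
145 = 5 × 29
LCM(377, 145) = 5 × 13 × 29 = 1885.
Smallest multiple of 1885 that is ≥ 16431: ⌈16431/1885⌉ × 1885 = 9 × 1885 = 16965.

16965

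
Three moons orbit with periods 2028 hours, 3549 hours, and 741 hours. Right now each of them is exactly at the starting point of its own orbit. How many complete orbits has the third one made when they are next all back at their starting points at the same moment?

The first common completion time is the LCM of the periods.
2028 = 2^2 × 3 × 13^2
3549 = 3 × 7 × 13^2
741 = 3 × 13 × 19
LCM(2028, 3549, 741) = 2^2 × 3 × 7 × 13^2 × 19 = 269724.
Orbits for period 741: 269724 / 741 = 364.

364 orbits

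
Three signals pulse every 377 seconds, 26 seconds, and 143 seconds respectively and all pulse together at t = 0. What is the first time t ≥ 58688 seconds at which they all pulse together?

Joint pulses occur at multiples of LCM(377, 26, 143).
377 = 13 × 29
26 = 2 × 13
143 = 11 × 13
LCM(377, 26, 143) = 2 × 11 × 13 × 29 = 8294.
Smallest multiple of 8294 that is ≥ 58688: ⌈58688/8294⌉ × 8294 = 8 × 8294 = 66352.

66352 seconds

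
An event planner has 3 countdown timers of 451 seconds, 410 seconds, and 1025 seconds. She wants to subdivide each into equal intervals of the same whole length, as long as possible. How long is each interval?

The interval must divide each timer length; the longest such is the gcd.
451 = 11 × 41
410 = 2 × 5 × 41
1025 = 5^2 × 41
gcd(451, 410, 1025) = 41.

41 seconds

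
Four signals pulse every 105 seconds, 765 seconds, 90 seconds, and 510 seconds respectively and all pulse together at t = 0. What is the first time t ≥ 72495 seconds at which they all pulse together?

74970 seconds

Joint pulses occur at multiples of LCM(105, 765, 90, 510).
105 = 3 × 5 × 7
765 = 3^2 × 5 × 17
90 = 2 × 3^2 × 5
510 = 2 × 3 × 5 × 17
LCM(105, 765, 90, 510) = 2 × 3^2 × 5 × 7 × 17 = 10710.
Smallest multiple of 10710 that is ≥ 72495: ⌈72495/10710⌉ × 10710 = 7 × 10710 = 74970.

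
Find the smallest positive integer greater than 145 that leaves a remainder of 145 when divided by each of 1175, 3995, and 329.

N − 145 must be a common multiple of 1175, 3995, and 329.
1175 = 5^2 × 47
3995 = 5 × 17 × 47
329 = 7 × 47
LCM(1175, 3995, 329) = 5^2 × 7 × 17 × 47 = 139825.
Smallest N > 145 is LCM + 145 = 139825 + 145 = 139970.

139970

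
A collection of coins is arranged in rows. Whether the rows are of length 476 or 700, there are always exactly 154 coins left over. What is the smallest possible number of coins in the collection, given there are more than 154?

12054

N − 154 must be a common multiple of 476 and 700.
476 = 2^2 × 7 × 17
700 = 2^2 × 5^2 × 7
LCM(476, 700) = 2^2 × 5^2 × 7 × 17 = 11900.
Smallest N > 154 is LCM + 154 = 11900 + 154 = 12054.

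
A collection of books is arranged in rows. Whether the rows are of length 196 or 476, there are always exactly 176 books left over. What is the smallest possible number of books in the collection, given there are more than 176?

N − 176 must be a common multiple of 196 and 476.
196 = 2^2 × 7^2
476 = 2^2 × 7 × 17
LCM(196, 476) = 2^2 × 7^2 × 17 = 3332.
Smallest N > 176 is LCM + 176 = 3332 + 176 = 3508.

3508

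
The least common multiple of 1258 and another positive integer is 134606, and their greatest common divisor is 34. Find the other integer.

3638

gcd × lcm = product of the two integers, so the other integer is (34 × 134606) / 1258 = 3638.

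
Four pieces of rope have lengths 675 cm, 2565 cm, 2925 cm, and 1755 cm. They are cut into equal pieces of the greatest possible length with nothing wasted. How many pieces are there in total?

176

Piece length = gcd(675, 2565, 2925, 1755).
675 = 3^3 × 5^2
2565 = 3^3 × 5 × 19
2925 = 3^2 × 5^2 × 13
1755 = 3^3 × 5 × 13
gcd(675, 2565, 2925, 1755) = 3^2 × 5 = 45.
Total pieces = 675/45 + 2565/45 + 2925/45 + 1755/45 = 15 + 57 + 65 + 39 = 176.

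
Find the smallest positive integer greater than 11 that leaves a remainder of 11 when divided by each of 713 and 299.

N − 11 must be a common multiple of 713 and 299.
713 = 23 × 31
299 = 13 × 23
LCM(713, 299) = 13 × 23 × 31 = 9269.
Smallest N > 11 is LCM + 11 = 9269 + 11 = 9280.

9280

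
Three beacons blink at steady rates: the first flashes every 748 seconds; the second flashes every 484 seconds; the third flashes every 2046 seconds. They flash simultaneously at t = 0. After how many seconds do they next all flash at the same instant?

765204 seconds

The first simultaneous occurrence is after LCM of the individual periods.
748 = 2^2 × 11 × 17
484 = 2^2 × 11^2
2046 = 2 × 3 × 11 × 31
LCM(748, 484, 2046) = 2^2 × 3 × 11^2 × 17 × 31 = 765204.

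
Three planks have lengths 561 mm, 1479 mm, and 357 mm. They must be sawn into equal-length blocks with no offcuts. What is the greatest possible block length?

51 mm

This is the greatest common divisor of 561, 1479, and 357.
561 = 3 × 11 × 17
1479 = 3 × 17 × 29
357 = 3 × 7 × 17
gcd(561, 1479, 357) = 3 × 17 = 51.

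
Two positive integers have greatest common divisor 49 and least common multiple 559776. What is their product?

For any two positive integers, gcd × lcm = product = 49 × 559776 = 27429024.

27429024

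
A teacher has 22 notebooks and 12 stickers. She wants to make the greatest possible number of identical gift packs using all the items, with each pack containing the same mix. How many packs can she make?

By the Euclidean algorithm:
22 = 1 × 12 + 10
12 = 1 × 10 + 2
10 = 5 × 2 + 0
gcd(22, 12) = 2.

2 packs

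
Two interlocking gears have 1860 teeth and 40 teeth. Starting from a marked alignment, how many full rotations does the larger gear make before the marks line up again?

They are all back at their starting positions together after one LCM of the periods.
1860 = 2^2 × 3 × 5 × 31
40 = 2^3 × 5
LCM(1860, 40) = 2^3 × 3 × 5 × 31 = 3720.
Rotations for period 1860: 3720 / 1860 = 2.

2 rotations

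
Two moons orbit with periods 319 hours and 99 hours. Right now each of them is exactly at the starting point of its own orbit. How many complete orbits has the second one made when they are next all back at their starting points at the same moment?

29 orbits

All finish a whole number of cycles simultaneously at t = LCM of the periods.
319 = 11 × 29
99 = 3^2 × 11
LCM(319, 99) = 3^2 × 11 × 29 = 2871.
Orbits for period 99: 2871 / 99 = 29.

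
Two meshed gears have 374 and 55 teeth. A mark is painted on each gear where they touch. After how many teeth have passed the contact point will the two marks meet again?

1870 teeth

They coincide at every common multiple of the periods; the first is the LCM.
374 = 2 × 11 × 17
55 = 5 × 11
LCM(374, 55) = 2 × 5 × 11 × 17 = 1870.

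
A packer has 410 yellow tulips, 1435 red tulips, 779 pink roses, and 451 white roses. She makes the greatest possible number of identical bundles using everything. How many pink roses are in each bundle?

Number of bundles = gcd(410, 1435, 779, 451).
410 = 2 × 5 × 41
1435 = 5 × 7 × 41
779 = 19 × 41
451 = 11 × 41
gcd(410, 1435, 779, 451) = 41.
pink roses per bundle = 779 / 41 = 19.

19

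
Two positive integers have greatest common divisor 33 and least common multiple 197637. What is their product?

6522021

For any two positive integers, gcd × lcm = product = 33 × 197637 = 6522021.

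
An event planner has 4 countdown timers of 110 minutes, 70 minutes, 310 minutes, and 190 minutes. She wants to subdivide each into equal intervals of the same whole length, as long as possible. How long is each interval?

10 minutes

The interval must divide each timer length; the longest such is the gcd.
110 = 2 × 5 × 11
70 = 2 × 5 × 7
310 = 2 × 5 × 31
190 = 2 × 5 × 19
gcd(110, 70, 310, 190) = 2 × 5 = 10.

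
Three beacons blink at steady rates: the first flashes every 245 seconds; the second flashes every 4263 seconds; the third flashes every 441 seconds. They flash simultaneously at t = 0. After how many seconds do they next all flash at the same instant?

We need the least common multiple of the intervals.
245 = 5 × 7^2
4263 = 3 × 7^2 × 29
441 = 3^2 × 7^2
LCM(245, 4263, 441) = 3^2 × 5 × 7^2 × 29 = 63945.

63945 seconds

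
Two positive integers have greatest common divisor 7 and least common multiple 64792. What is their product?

453544

For any two positive integers, gcd × lcm = product = 7 × 64792 = 453544.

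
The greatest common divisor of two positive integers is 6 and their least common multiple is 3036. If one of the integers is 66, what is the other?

276

For two integers, gcd × lcm = product, so the other is (6 × 3036) / 66 = 18216 / 66 = 276.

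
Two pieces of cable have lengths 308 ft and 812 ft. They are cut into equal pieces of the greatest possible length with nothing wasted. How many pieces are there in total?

Piece length = gcd(308, 812).
308 = 2^2 × 7 × 11
812 = 2^2 × 7 × 29
gcd(308, 812) = 2^2 × 7 = 28.
Total pieces = 308/28 + 812/28 = 11 + 29 = 40.

40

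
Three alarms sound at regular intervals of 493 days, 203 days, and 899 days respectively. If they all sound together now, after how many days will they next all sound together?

The first simultaneous occurrence is after LCM of the individual periods.
493 = 17 × 29
203 = 7 × 29
899 = 29 × 31
LCM(493, 203, 899) = 7 × 17 × 29 × 31 = 106981.

106981 days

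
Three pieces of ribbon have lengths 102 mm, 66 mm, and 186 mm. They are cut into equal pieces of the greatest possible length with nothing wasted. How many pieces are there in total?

59

Piece length = gcd(102, 66, 186).
102 = 2 × 3 × 17
66 = 2 × 3 × 11
186 = 2 × 3 × 31
gcd(102, 66, 186) = 2 × 3 = 6.
Total pieces = 102/6 + 66/6 + 186/6 = 17 + 11 + 31 = 59.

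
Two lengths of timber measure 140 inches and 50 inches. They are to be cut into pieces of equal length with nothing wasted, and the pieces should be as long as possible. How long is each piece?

10 inches

By the Euclidean algorithm:
140 = 2 × 50 + 40
50 = 1 × 40 + 10
40 = 4 × 10 + 0
gcd(140, 50) = 10.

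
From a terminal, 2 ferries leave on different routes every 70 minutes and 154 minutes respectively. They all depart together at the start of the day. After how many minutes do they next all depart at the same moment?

770 minutes

We need the least common multiple of the intervals.
70 = 2 × 5 × 7
154 = 2 × 7 × 11
LCM(70, 154) = 2 × 5 × 7 × 11 = 770.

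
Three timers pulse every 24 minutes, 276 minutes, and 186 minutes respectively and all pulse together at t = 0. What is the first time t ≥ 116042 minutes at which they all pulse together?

Joint pulses occur at multiples of LCM(24, 276, 186).
24 = 2^3 × 3
276 = 2^2 × 3 × 23
186 = 2 × 3 × 31
LCM(24, 276, 186) = 2^3 × 3 × 23 × 31 = 17112.
Smallest multiple of 17112 that is ≥ 116042: ⌈116042/17112⌉ × 17112 = 7 × 17112 = 119784.

119784 minutes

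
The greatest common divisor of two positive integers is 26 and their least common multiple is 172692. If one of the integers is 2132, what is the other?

2106

For two integers, gcd × lcm = product, so the other is (26 × 172692) / 2132 = 4489992 / 2132 = 2106.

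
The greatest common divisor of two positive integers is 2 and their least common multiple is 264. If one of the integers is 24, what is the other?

22

For two integers, gcd × lcm = product, so the other is (2 × 264) / 24 = 528 / 24 = 22.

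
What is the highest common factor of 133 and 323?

133 = 7 × 19
323 = 17 × 19
gcd(133, 323) = 19.

19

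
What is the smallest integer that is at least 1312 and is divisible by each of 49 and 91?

1911

The integer must be a common multiple of 49 and 91, so a multiple of their LCM.
49 = 7^2
91 = 7 × 13
LCM(49, 91) = 7^2 × 13 = 637.
Smallest multiple of 637 that is ≥ 1312: ⌈1312/637⌉ × 637 = 3 × 637 = 1911.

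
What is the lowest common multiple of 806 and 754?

806 = 2 × 13 × 31
754 = 2 × 13 × 29
LCM(806, 754) = 2 × 13 × 29 × 31 = 23374.

23374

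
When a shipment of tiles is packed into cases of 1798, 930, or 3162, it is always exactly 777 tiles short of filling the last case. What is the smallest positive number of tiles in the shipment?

457713

Being 777 short of a full case of size k means N ≡ −777 (mod k), i.e. N + 777 is a multiple of each size.
1798 = 2 × 29 × 31
930 = 2 × 3 × 5 × 31
3162 = 2 × 3 × 17 × 31
LCM(1798, 930, 3162) = 2 × 3 × 5 × 17 × 29 × 31 = 458490.
Smallest positive N is 458490 − 777 = 457713.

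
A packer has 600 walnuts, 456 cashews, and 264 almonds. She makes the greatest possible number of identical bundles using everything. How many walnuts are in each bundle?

25

Number of bundles = gcd(600, 456, 264).
600 = 2^3 × 3 × 5^2
456 = 2^3 × 3 × 19
264 = 2^3 × 3 × 11
gcd(600, 456, 264) = 2^3 × 3 = 24.
walnuts per bundle = 600 / 24 = 25.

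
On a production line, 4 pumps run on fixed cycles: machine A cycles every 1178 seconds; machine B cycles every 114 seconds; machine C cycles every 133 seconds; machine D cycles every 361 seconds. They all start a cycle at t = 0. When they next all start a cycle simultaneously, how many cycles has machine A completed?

They are all back at their starting positions together after one LCM of the periods.
1178 = 2 × 19 × 31
114 = 2 × 3 × 19
133 = 7 × 19
361 = 19^2
LCM(1178, 114, 133, 361) = 2 × 3 × 7 × 19^2 × 31 = 470022.
Cycles for period 1178: 470022 / 1178 = 399.

399 cycles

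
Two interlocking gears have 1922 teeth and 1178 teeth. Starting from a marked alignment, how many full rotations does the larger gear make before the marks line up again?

All finish a whole number of cycles simultaneously at t = LCM of the periods.
1922 = 2 × 31^2
1178 = 2 × 19 × 31
LCM(1922, 1178) = 2 × 19 × 31^2 = 36518.
Rotations for period 1922: 36518 / 1922 = 19.

19 rotations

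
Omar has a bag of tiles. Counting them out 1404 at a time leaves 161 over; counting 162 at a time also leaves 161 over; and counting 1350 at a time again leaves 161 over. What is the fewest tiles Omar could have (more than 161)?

105461

N − 161 must be a common multiple of 1404, 162, and 1350.
1404 = 2^2 × 3^3 × 13
162 = 2 × 3^4
1350 = 2 × 3^3 × 5^2
LCM(1404, 162, 1350) = 2^2 × 3^4 × 5^2 × 13 = 105300.
Smallest N > 161 is LCM + 161 = 105300 + 161 = 105461.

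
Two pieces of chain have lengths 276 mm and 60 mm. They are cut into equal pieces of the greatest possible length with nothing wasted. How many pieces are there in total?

28

Piece length = gcd(276, 60).
276 = 2^2 × 3 × 23
60 = 2^2 × 3 × 5
gcd(276, 60) = 2^2 × 3 = 12.
Total pieces = 276/12 + 60/12 = 23 + 5 = 28.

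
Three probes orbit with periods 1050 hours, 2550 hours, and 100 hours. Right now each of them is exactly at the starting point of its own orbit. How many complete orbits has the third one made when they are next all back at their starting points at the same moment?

357 orbits

They are all back at their starting positions together after one LCM of the periods.
1050 = 2 × 3 × 5^2 × 7
2550 = 2 × 3 × 5^2 × 17
100 = 2^2 × 5^2
LCM(1050, 2550, 100) = 2^2 × 3 × 5^2 × 7 × 17 = 35700.
Orbits for period 100: 35700 / 100 = 357.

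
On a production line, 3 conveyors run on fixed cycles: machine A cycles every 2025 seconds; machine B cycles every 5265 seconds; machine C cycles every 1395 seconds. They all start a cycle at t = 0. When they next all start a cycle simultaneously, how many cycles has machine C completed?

They are all back at their starting positions together after one LCM of the periods.
2025 = 3^4 × 5^2
5265 = 3^4 × 5 × 13
1395 = 3^2 × 5 × 31
LCM(2025, 5265, 1395) = 3^4 × 5^2 × 13 × 31 = 816075.
Cycles for period 1395: 816075 / 1395 = 585.

585 cycles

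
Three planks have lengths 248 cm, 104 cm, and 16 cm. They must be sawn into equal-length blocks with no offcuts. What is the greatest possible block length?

8 cm

This is the greatest common divisor of 248, 104, and 16.
248 = 2^3 × 31
104 = 2^3 × 13
16 = 2^4
gcd(248, 104, 16) = 2^3 = 8.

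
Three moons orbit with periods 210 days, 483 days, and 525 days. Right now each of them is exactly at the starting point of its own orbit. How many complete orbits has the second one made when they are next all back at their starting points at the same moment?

50 orbits

All finish a whole number of cycles simultaneously at t = LCM of the periods.
210 = 2 × 3 × 5 × 7
483 = 3 × 7 × 23
525 = 3 × 5^2 × 7
LCM(210, 483, 525) = 2 × 3 × 5^2 × 7 × 23 = 24150.
Orbits for period 483: 24150 / 483 = 50.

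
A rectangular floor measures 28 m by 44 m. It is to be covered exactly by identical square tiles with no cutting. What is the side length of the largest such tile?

The tile side must divide both 28 and 44, so the largest is their gcd.
28 = 2^2 × 7
44 = 2^2 × 11
gcd(28, 44) = 2^2 = 4.

4 m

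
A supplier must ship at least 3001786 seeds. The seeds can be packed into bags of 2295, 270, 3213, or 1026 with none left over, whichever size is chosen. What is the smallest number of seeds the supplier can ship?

The number of seeds must be a common multiple of 2295, 270, 3213, and 1026, so a multiple of their LCM.
2295 = 3^3 × 5 × 17
270 = 2 × 3^3 × 5
3213 = 3^3 × 7 × 17
1026 = 2 × 3^3 × 19
LCM(2295, 270, 3213, 1026) = 2 × 3^3 × 5 × 7 × 17 × 19 = 610470.
Smallest multiple of 610470 that is ≥ 3001786: ⌈3001786/610470⌉ × 610470 = 5 × 610470 = 3052350.

3052350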